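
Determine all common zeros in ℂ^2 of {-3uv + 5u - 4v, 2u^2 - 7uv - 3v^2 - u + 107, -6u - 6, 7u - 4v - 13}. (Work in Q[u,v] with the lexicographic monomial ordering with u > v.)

{(-1, -5)}

Compute a lex Gröbner basis by Buchberger's algorithm.
f_1 = -3uv + 5u - 4v, LT = uv.
f_2 = 2u^2 - 7uv - u - 3v^2 + 107, LT = u^2.
f_3 = -6u - 6, LT = u.
f_4 = 7u - 4v - 13, LT = u.

S(f_1,f_2): lcm = u^2v. S = -5/3u^2 + 7/2uv^2 + 11/6uv + 3/2v^3 - 107/2v.
  leading term u^2: subtract (-5/6)·f_2 from -5/3u^2 + 7/2uv^2 + 11/6uv + 3/2v^3 - 107/2v → 7/2uv^2 - 4uv - 5/6u + 3/2v^3 - 5/2v^2 - 107/2v + 535/6
  leading term uv^2: subtract (-7/6v)·f_1 from 7/2uv^2 - 4uv - 5/6u + 3/2v^3 - 5/2v^2 - 107/2v + 535/6 → 11/6uv - 5/6u + 3/2v^3 - 43/6v^2 - 107/2v + 535/6
  leading term uv: subtract (-11/18)·f_1 from 11/6uv - 5/6u + 3/2v^3 - 43/6v^2 - 107/2v + 535/6 → 20/9u + 3/2v^3 - 43/6v^2 - 1007/18v + 535/6
  leading term u: subtract (-10/27)·f_3 from 20/9u + 3/2v^3 - 43/6v^2 - 1007/18v + 535/6 → 3/2v^3 - 43/6v^2 - 1007/18v + 1565/18
  leading term v^3: no divisor's leading term divides it; move 3/2v^3 to the remainder.
  leading term v^2: no divisor's leading term divides it; move -43/6v^2 to the remainder.
  leading term v: no divisor's leading term divides it; move -1007/18v to the remainder.
  leading term 1: no divisor's leading term divides it; move 1565/18 to the remainder.
  remainder 3/2v^3 - 43/6v^2 - 1007/18v + 1565/18 ≠ 0; add h_5 = 3/2v^3 - 43/6v^2 - 1007/18v + 1565/18 to the basis.

S(f_1,f_3): lcm = uv. S = -5/3u + 1/3v.
  leading term u: subtract (5/18)·f_3 from -5/3u + 1/3v → 1/3v + 5/3
  leading term v: no divisor's leading term divides it; move 1/3v to the remainder.
  leading term 1: no divisor's leading term divides it; move 5/3 to the remainder.
  remainder 1/3v + 5/3 ≠ 0; add h_6 = 1/3v + 5/3 to the basis.

The other S-polynomials (S(f_1,f_4), S(f_2,f_3), S(f_2,f_4), S(f_3,f_4), S(f_1,h_5), S(f_2,h_5), S(f_3,h_5), S(f_4,h_5), S(f_1,h_6), S(f_2,h_6), S(f_3,h_6), S(f_4,h_6), S(h_5,h_6)) all reduce to 0 modulo the current basis, so we have a Gröbner basis.
Inter-reduce: drop elements whose leading term is divisible by another's, tail-reduce, and make monic.
Reduced Gröbner basis: {u + 1, v + 5}.

Since the basis is lex-ordered, v + 5 is univariate in v. Its roots are {-5}. Back-substituting each root into the other basis elements fixes the other coordinates.
  v = -5: the earlier basis element becomes u + 1 = 0, giving u = -1 — point (-1, -5).
Substituting each solution back into the original system confirms all equations vanish.
Zero-dimensionality of the ideal guarantees finitely many solutions over ℂ.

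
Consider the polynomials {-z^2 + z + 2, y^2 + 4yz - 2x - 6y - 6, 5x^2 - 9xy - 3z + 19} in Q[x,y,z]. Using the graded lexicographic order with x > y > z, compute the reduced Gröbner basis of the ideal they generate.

f_1 = -z^2 + z + 2, LT = z^2.
f_2 = y^2 + 4yz - 2x - 6y - 6, LT = y^2.
f_3 = 5x^2 - 9xy - 3z + 19, LT = x^2.

S(f_1,f_2): leading monomials are coprime, so the S-polynomial reduces to 0 (Buchberger's first criterion).
S(f_1,f_3): leading monomials are coprime, so the S-polynomial reduces to 0 (Buchberger's first criterion).
S(f_2,f_3): leading monomials are coprime, so the S-polynomial reduces to 0 (Buchberger's first criterion).
Every S-polynomial of the final basis reduces to 0, so we have a Gröbner basis.

G = {x^2 - 9/5xy - 3/5z + 19/5, y^2 + 4yz - 2x - 6y - 6, z^2 - z - 2}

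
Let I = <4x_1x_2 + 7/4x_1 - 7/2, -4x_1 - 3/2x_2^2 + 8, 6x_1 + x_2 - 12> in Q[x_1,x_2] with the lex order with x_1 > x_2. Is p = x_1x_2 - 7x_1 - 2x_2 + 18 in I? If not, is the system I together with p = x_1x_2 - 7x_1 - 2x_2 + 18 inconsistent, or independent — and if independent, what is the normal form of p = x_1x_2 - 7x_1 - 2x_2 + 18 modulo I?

First compute the reduced Gröbner basis of I by Buchberger's algorithm.
f_1 = 4x_1x_2 + 7/4x_1 - 7/2, LT = x_1x_2.
f_2 = -4x_1 - 3/2x_2^2 + 8, LT = x_1.
f_3 = 6x_1 + x_2 - 12, LT = x_1.

S(f_1,f_2): lcm = x_1x_2. S = 7/16x_1 - 3/8x_2^3 + 2x_2 - 7/8.
  leading term x_1: subtract (-7/64)·f_2 from 7/16x_1 - 3/8x_2^3 + 2x_2 - 7/8 → -3/8x_2^3 - 21/128x_2^2 + 2x_2
  leading term x_2^3: no divisor's leading term divides it; move -3/8x_2^3 to the remainder.
  leading term x_2^2: no divisor's leading term divides it; move -21/128x_2^2 to the remainder.
  leading term x_2: no divisor's leading term divides it; move 2x_2 to the remainder.
  remainder -3/8x_2^3 - 21/128x_2^2 + 2x_2 ≠ 0; add h_4 = -3/8x_2^3 - 21/128x_2^2 + 2x_2 to the basis.

S(f_1,f_3): lcm = x_1x_2. S = 7/16x_1 - 1/6x_2^2 + 2x_2 - 7/8.
  leading term x_1: subtract (-7/64)·f_2 from 7/16x_1 - 1/6x_2^2 + 2x_2 - 7/8 → -127/384x_2^2 + 2x_2
  leading term x_2^2: no divisor's leading term divides it; move -127/384x_2^2 to the remainder.
  leading term x_2: no divisor's leading term divides it; move 2x_2 to the remainder.
  remainder -127/384x_2^2 + 2x_2 ≠ 0; add h_5 = -127/384x_2^2 + 2x_2 to the basis.

S(f_2,f_3): lcm = x_1. S = 3/8x_2^2 - 1/6x_2.
  leading term x_2^2: subtract (-144/127)·h_5 from 3/8x_2^2 - 1/6x_2 → 1601/762x_2
  leading term x_2: no divisor's leading term divides it; move 1601/762x_2 to the remainder.
  remainder 1601/762x_2 ≠ 0; add h_6 = 1601/762x_2 to the basis.

S(f_1,h_4): lcm = x_1x_2^3. S = 16/3x_1x_2 - 7/8x_2^2.
  leading term x_1x_2: subtract (4/3)·f_1 from 16/3x_1x_2 - 7/8x_2^2 → -7/3x_1 - 7/8x_2^2 + 14/3
  leading term x_1: subtract (7/12)·f_2 from -7/3x_1 - 7/8x_2^2 + 14/3 → 0
  remainder 0.

S(f_2,h_4): leading monomials are coprime, so the S-polynomial reduces to 0 (Buchberger's first criterion).
S(f_3,h_4): leading monomials are coprime, so the S-polynomial reduces to 0 (Buchberger's first criterion).
S(f_1,h_5): lcm = x_1x_2^2. S = 13177/2032x_1x_2 - 7/8x_2.
  leading term x_1x_2: subtract (13177/8128)·f_1 from 13177/2032x_1x_2 - 7/8x_2 → -92239/32512x_1 - 7/8x_2 + 92239/16256
  leading term x_1: subtract (92239/130048)·f_2 from -92239/32512x_1 - 7/8x_2 + 92239/16256 → 276717/260096x_2^2 - 7/8x_2
  leading term x_2^2: subtract (-830151/258064)·h_5 from 276717/260096x_2^2 - 7/8x_2 → 89656/16129x_2
  leading term x_2: subtract (336/127)·h_6 from 89656/16129x_2 → 0
  remainder 0.

S(f_2,h_5): leading monomials are coprime, so the S-polynomial reduces to 0 (Buchberger's first criterion).
S(f_3,h_5): leading monomials are coprime, so the S-polynomial reduces to 0 (Buchberger's first criterion).
S(h_4,h_5): lcm = x_2^3. S = 13177/2032x_2^2 - 16/3x_2.
  leading term x_2^2: subtract (-316248/16129)·h_5 from 13177/2032x_2^2 - 16/3x_2 → 1639424/48387x_2
  leading term x_2: subtract (2048/127)·h_6 from 1639424/48387x_2 → 0
  remainder 0.

S(f_1,h_6): lcm = x_1x_2. S = 7/16x_1 - 7/8.
  leading term x_1: subtract (-7/64)·f_2 from 7/16x_1 - 7/8 → -21/128x_2^2
  leading term x_2^2: subtract (63/127)·h_5 from -21/128x_2^2 → -126/127x_2
  leading term x_2: subtract (-756/1601)·h_6 from -126/127x_2 → 0
  remainder 0.

S(f_2,h_6): leading monomials are coprime, so the S-polynomial reduces to 0 (Buchberger's first criterion).
S(f_3,h_6): leading monomials are coprime, so the S-polynomial reduces to 0 (Buchberger's first criterion).
S(h_4,h_6): lcm = x_2^3. S = 7/16x_2^2 - 16/3x_2.
  leading term x_2^2: subtract (-168/127)·h_5 from 7/16x_2^2 - 16/3x_2 → -1024/381x_2
  leading term x_2: subtract (-2048/1601)·h_6 from -1024/381x_2 → 0
  remainder 0.

S(h_5,h_6): lcm = x_2^2. S = -768/127x_2.
  leading term x_2: subtract (-4608/1601)·h_6 from -768/127x_2 → 0
  remainder 0.

Every S-polynomial of the final basis reduces to 0, so we have a Gröbner basis.
Inter-reduce: drop elements whose leading term is divisible by another's, tail-reduce, and make monic.
Reduced Gröbner basis: {x_1 - 2, x_2}.
Label its elements g_1 = x_1 - 2, g_2 = x_2.

Reduce p = x_1x_2 - 7x_1 - 2x_2 + 18 modulo G:
  leading term x_1x_2: subtract (x_2)·g_1 from x_1x_2 - 7x_1 - 2x_2 + 18 → -7x_1 + 18
  leading term x_1: subtract (-7)·g_1 from -7x_1 + 18 → 4
  leading term 1: no divisor's leading term divides it; move 4 to the remainder.
  normal form = 4.
The normal form is nonzero, so p ∉ I. Since p minus its normal form lies in I, I + (p) = I + (r) where r = 4; decide whether this ideal is the whole ring.
Here r = 4 is a nonzero constant, hence a unit: 1 ∈ I + (p), the Gröbner basis of I + (p) is {1}, and the enlarged system has no common solution — adjoining p is inconsistent.

The remainder on division by a Gröbner basis is unique — it is the normal form.

Adjoining x_1x_2 - 7x_1 - 2x_2 + 18 makes the ideal the whole ring: the system is inconsistent.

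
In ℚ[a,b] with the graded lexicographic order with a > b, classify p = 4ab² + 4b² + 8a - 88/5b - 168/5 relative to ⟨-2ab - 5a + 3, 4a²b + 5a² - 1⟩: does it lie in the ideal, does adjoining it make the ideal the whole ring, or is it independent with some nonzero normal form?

4ab² + 4b² + 8a - 88/5b - 168/5 lies in I (it reduces to 0).

First compute the reduced Gröbner basis of I by Buchberger's algorithm.
f_1 = -2ab - 5a + 3, LT = ab.
f_2 = 4a²b + 5a² - 1, LT = a²b.

S(f_1,f_2): lcm = a²b. S = 5/4a² - 3/2a + ¼.
  leading term a²: no divisor's leading term divides it; move 5/4a² to the remainder.
  leading term a: no divisor's leading term divides it; move -3/2a to the remainder.
  leading term 1: no divisor's leading term divides it; move ¼ to the remainder.
  remainder 5/4a² - 3/2a + ¼ ≠ 0; add h_3 = 5/4a² - 3/2a + ¼ to the basis.

S(f_1,h_3): lcm = a²b. S = 5/2a² + 6/5ab - 3/2a - ⅕b.
  leading term a²: subtract (2)·h_3 from 5/2a² + 6/5ab - 3/2a - ⅕b → 6/5ab + 3/2a - ⅕b - ½
  leading term ab: subtract (-⅗)·f_1 from 6/5ab + 3/2a - ⅕b - ½ → -3/2a - ⅕b + 13/10
  leading term a: no divisor's leading term divides it; move -3/2a to the remainder.
  leading term b: no divisor's leading term divides it; move -⅕b to the remainder.
  leading term 1: no divisor's leading term divides it; move 13/10 to the remainder.
  remainder -3/2a - ⅕b + 13/10 ≠ 0; add h_4 = -3/2a - ⅕b + 13/10 to the basis.

S(f_1,h_4): lcm = ab. S = -2/15b² + 5/2a + 13/15b - 3/2.
  leading term b²: no divisor's leading term divides it; move -2/15b² to the remainder.
  leading term a: subtract (-5/3)·h_4 from 5/2a + 13/15b - 3/2 → 8/15b + ⅔
  leading term b: no divisor's leading term divides it; move 8/15b to the remainder.
  leading term 1: no divisor's leading term divides it; move ⅔ to the remainder.
  remainder -2/15b² + 8/15b + ⅔ ≠ 0; add h_5 = -2/15b² + 8/15b + ⅔ to the basis.

The other S-polynomials (S(f_2,h_3), S(f_2,h_4), S(h_3,h_4), S(f_1,h_5), S(f_2,h_5), S(h_3,h_5), S(h_4,h_5)) all reduce to 0 modulo the current basis, so we have a Gröbner basis.
Inter-reduce: drop elements whose leading term is divisible by another's, tail-reduce, and make monic.
Reduced Gröbner basis: {b² - 4b - 5, a + 2/15b - 13/15}.
Label its elements g_1 = b² - 4b - 5, g_2 = a + 2/15b - 13/15.

Reduce p = 4ab² + 4b² + 8a - 88/5b - 168/5 modulo G:
  leading term ab²: subtract (4a)·g_1 from 4ab² + 4b² + 8a - 88/5b - 168/5 → 16ab + 4b² + 28a - 88/5b - 168/5
  leading term ab: subtract (16b)·g_2 from 16ab + 4b² + 28a - 88/5b - 168/5 → 28/15b² + 28a - 56/15b - 168/5
  leading term b²: subtract (28/15)·g_1 from 28/15b² + 28a - 56/15b - 168/5 → 28a + 56/15b - 364/15
  leading term a: subtract (28)·g_2 from 28a + 56/15b - 364/15 → 0
  normal form = 0.
Since the normal form is 0, p ∈ I.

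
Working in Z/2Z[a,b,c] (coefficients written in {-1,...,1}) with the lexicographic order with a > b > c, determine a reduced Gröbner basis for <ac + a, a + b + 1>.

G = {a + b + 1, bc + b + c + 1}

f_1 = ac + a, LT = ac.
f_2 = a + b + 1, LT = a.

S(f_1,f_2): lcm = ac. S = a + bc + c.
  leading term a: subtract (1)·f_2 from a + bc + c → bc + b + c + 1
  leading term bc: no divisor's leading term divides it; move bc to the remainder.
  leading term b: no divisor's leading term divides it; move b to the remainder.
  leading term c: no divisor's leading term divides it; move c to the remainder.
  leading term 1: no divisor's leading term divides it; move 1 to the remainder.
  remainder bc + b + c + 1 ≠ 0; add g_3 = bc + b + c + 1 to the basis.

The other S-polynomials (S(f_1,g_3), S(f_2,g_3)) all reduce to 0 modulo the current basis, so we have a Gröbner basis.
Inter-reduce: drop elements whose leading term is divisible by another's, tail-reduce, and make monic.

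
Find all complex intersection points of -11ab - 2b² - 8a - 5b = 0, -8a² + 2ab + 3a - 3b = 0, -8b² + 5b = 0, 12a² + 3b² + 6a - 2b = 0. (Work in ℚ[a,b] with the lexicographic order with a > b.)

{(0, 0)}

Compute a lex Gröbner basis by Buchberger's algorithm.
f_1 = -11ab - 8a - 2b² - 5b, LT = ab.
f_2 = -8a² + 2ab + 3a - 3b, LT = a².
f_3 = -8b² + 5b, LT = b².
f_4 = 12a² + 6a + 3b² - 2b, LT = a².

S(f_1,f_2): lcm = a²b. S = 8/11a² + 19/44ab² + 73/88ab - ⅜b².
  leading term a²: subtract (-1/11)·f_2 from 8/11a² + 19/44ab² + 73/88ab - ⅜b² → 19/44ab² + 89/88ab + 3/11a - ⅜b² - 3/11b
  leading term ab²: subtract (-19/484b)·f_1 from 19/44ab² + 89/88ab + 3/11a - ⅜b² - 3/11b → 675/968ab + 3/11a - 19/242b³ - 553/968b² - 3/11b
  leading term ab: subtract (-675/10648)·f_1 from 675/968ab + 3/11a - 19/242b³ - 553/968b² - 3/11b → -312/1331a - 19/242b³ - 7433/10648b² - 6279/10648b
  leading term a: no divisor's leading term divides it; move -312/1331a to the remainder.
  leading term b³: subtract (19/1936b)·f_3 from -19/242b³ - 7433/10648b² - 6279/10648b → -15911/21296b² - 6279/10648b
  leading term b²: subtract (15911/170368)·f_3 from -15911/21296b² - 6279/10648b → -180019/170368b
  leading term b: no divisor's leading term divides it; move -180019/170368b to the remainder.
  remainder -312/1331a - 180019/170368b ≠ 0; add h_5 = -312/1331a - 180019/170368b to the basis.

S(f_1,f_3): lcm = ab². S = 119/88ab + 2/11b³ + 5/11b².
  leading term ab: subtract (-119/968)·f_1 from 119/88ab + 2/11b³ + 5/11b² → -119/121a + 2/11b³ + 101/484b² - 595/968b
  leading term a: subtract (1309/312)·h_5 from -119/121a + 2/11b³ + 101/484b² - 595/968b → 2/11b³ + 101/484b² + 18452021/4832256b
  leading term b³: subtract (-1/44b)·f_3 from 2/11b³ + 101/484b² + 18452021/4832256b → 39/121b² + 18452021/4832256b
  leading term b²: subtract (-39/968)·f_3 from 39/121b² + 18452021/4832256b → 160541/39936b
  leading term b: no divisor's leading term divides it; move 160541/39936b to the remainder.
  remainder 160541/39936b ≠ 0; add h_6 = 160541/39936b to the basis.

The other S-polynomials (S(f_1,f_4), S(f_2,f_3), S(f_2,f_4), S(f_3,f_4), S(f_1,h_5), S(f_2,h_5), S(f_3,h_5), S(f_4,h_5), S(f_1,h_6), S(f_2,h_6), S(f_3,h_6), S(f_4,h_6), S(h_5,h_6)) all reduce to 0 modulo the current basis, so we have a Gröbner basis.
Inter-reduce: drop elements whose leading term is divisible by another's, tail-reduce, and make monic.
Reduced Gröbner basis: {a, b}.

From the last basis element, b = 0, so b takes values in {0}. Each choice, substituted upward through the basis, yields the corresponding point(s) of the solution set.
  b = 0: the earlier basis element becomes a = 0, giving a = 0 — point (0, 0).
Each listed point satisfies every original equation (direct substitution).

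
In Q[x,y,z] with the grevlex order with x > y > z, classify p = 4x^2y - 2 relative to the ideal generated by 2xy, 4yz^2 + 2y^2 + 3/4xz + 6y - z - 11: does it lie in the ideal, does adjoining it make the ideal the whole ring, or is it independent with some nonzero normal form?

First compute the reduced Gröbner basis of I by Buchberger's algorithm.
f_1 = 2xy, LT = xy.
f_2 = 4yz^2 + 2y^2 + 3/4xz + 6y - z - 11, LT = yz^2.

S(f_1,f_2): lcm = xyz^2. S = -1/2xy^2 - 3/16x^2z - 3/2xy + 1/4xz + 11/4x.
  reduce S modulo (f_1, f_2):
  remainder -3/16x^2z + 1/4xz + 11/4x ≠ 0; add h_3 = -3/16x^2z + 1/4xz + 11/4x to the basis.

The other S-polynomials (S(f_1,h_3), S(f_2,h_3)) all reduce to 0 modulo the current basis, so we have a Gröbner basis.
Inter-reduce: drop elements whose leading term is divisible by another's, tail-reduce, and make monic.
Reduced Gröbner basis: {x^2z - 4/3xz - 44/3x, yz^2 + 1/2y^2 + 3/16xz + 3/2y - 1/4z - 11/4, xy}.
Label its elements g_1 = x^2z - 4/3xz - 44/3x, g_2 = yz^2 + 1/2y^2 + 3/16xz + 3/2y - 1/4z - 11/4, g_3 = xy.

Reduce p = 4x^2y - 2 modulo G:
  leading term x^2y: subtract (4x)·g_3 from 4x^2y - 2 → -2
  leading term 1: no divisor's leading term divides it; move -2 to the remainder.
  normal form = -2.
The normal form is nonzero, so p ∉ I. Since p minus its normal form lies in I, I + (p) = I + (r) where r = -2; decide whether this ideal is the whole ring.
Here r = -2 is a nonzero constant, hence a unit: 1 ∈ I + (p), the Gröbner basis of I + (p) is {1}, and the enlarged system has no common solution — adjoining p is inconsistent.

Adjoining 4x^2y - 2 makes the ideal the whole ring: the system is inconsistent.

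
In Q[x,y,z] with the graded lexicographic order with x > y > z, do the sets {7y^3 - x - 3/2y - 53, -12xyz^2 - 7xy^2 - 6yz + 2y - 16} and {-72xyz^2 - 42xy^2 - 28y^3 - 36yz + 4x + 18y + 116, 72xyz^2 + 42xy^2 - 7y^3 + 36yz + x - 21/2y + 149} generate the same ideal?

Since reduced Gröbner bases are canonical representatives of ideals under a given ordering, it suffices to compute and compare them.
Buchberger on the first generating set:
f_1 = 7y^3 - x - 3/2y - 53, LT = y^3.
f_2 = -12xyz^2 - 7xy^2 - 6yz + 2y - 16, LT = xyz^2.

S(f_1,f_2): lcm = xy^3z^2. S = -7/12xy^4 - 1/7x^2z^2 - 3/14xyz^2 - 1/2y^3z - 53/7xz^2 + 1/6y^3 - 4/3y^2.
  leading term xy^4: subtract (-1/12xy)·f_1 from -7/12xy^4 - 1/7x^2z^2 - 3/14xyz^2 - 1/2y^3z - 53/7xz^2 + 1/6y^3 - 4/3y^2 → -1/7x^2z^2 - 3/14xyz^2 - 1/2y^3z - 1/12x^2y - 1/8xy^2 - 53/7xz^2 + 1/6y^3 - 53/12xy - 4/3y^2
  leading term x^2z^2: no divisor's leading term divides it; move -1/7x^2z^2 to the remainder.
  leading term xyz^2: subtract (1/56)·f_2 from -3/14xyz^2 - 1/2y^3z - 1/12x^2y - 1/8xy^2 - 53/7xz^2 + 1/6y^3 - 53/12xy - 4/3y^2 → -1/2y^3z - 1/12x^2y - 53/7xz^2 + 1/6y^3 - 53/12xy - 4/3y^2 + 3/28yz - 1/28y + 2/7
  leading term y^3z: subtract (-1/14z)·f_1 from -1/2y^3z - 1/12x^2y - 53/7xz^2 + 1/6y^3 - 53/12xy - 4/3y^2 + 3/28yz - 1/28y + 2/7 → -1/12x^2y - 53/7xz^2 + 1/6y^3 - 53/12xy - 1/14xz - 4/3y^2 - 1/28y - 53/14z + 2/7
  leading term x^2y: no divisor's leading term divides it; move -1/12x^2y to the remainder.
  leading term xz^2: no divisor's leading term divides it; move -53/7xz^2 to the remainder.
  leading term y^3: subtract (1/42)·f_1 from 1/6y^3 - 53/12xy - 1/14xz - 4/3y^2 - 1/28y - 53/14z + 2/7 → -53/12xy - 1/14xz - 4/3y^2 + 1/42x - 53/14z + 65/42
  leading term xy: no divisor's leading term divides it; move -53/12xy to the remainder.
  leading term xz: no divisor's leading term divides it; move -1/14xz to the remainder.
  leading term y^2: no divisor's leading term divides it; move -4/3y^2 to the remainder.
  leading term x: no divisor's leading term divides it; move 1/42x to the remainder.
  leading term z: no divisor's leading term divides it; move -53/14z to the remainder.
  leading term 1: no divisor's leading term divides it; move 65/42 to the remainder.
  remainder -1/7x^2z^2 - 1/12x^2y - 53/7xz^2 - 53/12xy - 1/14xz - 4/3y^2 + 1/42x - 53/14z + 65/42 ≠ 0; add g_3 = -1/7x^2z^2 - 1/12x^2y - 53/7xz^2 - 53/12xy - 1/14xz - 4/3y^2 + 1/42x - 53/14z + 65/42 to the basis.

The other S-polynomials (S(f_1,g_3), S(f_2,g_3)) all reduce to 0 modulo the current basis, so we have a Gröbner basis.
Inter-reduce: drop elements whose leading term is divisible by another's, tail-reduce, and make monic.
Reduced Gröbner basis: {x^2z^2 + 7/12x^2y + 53xz^2 + 371/12xy + 1/2xz + 28/3y^2 - 1/6x + 53/2z - 65/6, xyz^2 + 7/12xy^2 + 1/2yz - 1/6y + 4/3, y^3 - 1/7x - 3/14y - 53/7}.

Buchberger on the second generating set:
h_1 = -72xyz^2 - 42xy^2 - 28y^3 - 36yz + 4x + 18y + 116, LT = xyz^2.
h_2 = 72xyz^2 + 42xy^2 - 7y^3 + 36yz + x - 21/2y + 149, LT = xyz^2.

S(h_1,h_2): lcm = xyz^2. S = 35/72y^3 - 5/72x - 5/48y - 265/72.
  leading term y^3: no divisor's leading term divides it; move 35/72y^3 to the remainder.
  leading term x: no divisor's leading term divides it; move -5/72x to the remainder.
  leading term y: no divisor's leading term divides it; move -5/48y to the remainder.
  leading term 1: no divisor's leading term divides it; move -265/72 to the remainder.
  remainder 35/72y^3 - 5/72x - 5/48y - 265/72 ≠ 0; add k_3 = 35/72y^3 - 5/72x - 5/48y - 265/72 to the basis.

S(h_1,k_3): lcm = xy^3z^2. S = 7/12xy^4 + 7/18y^5 + 1/7x^2z^2 + 3/14xyz^2 + 1/2y^3z - 1/18xy^2 + 53/7xz^2 - 1/4y^3 - 29/18y^2.
  leading term xy^4: subtract (6/5xy)·k_3 from 7/12xy^4 + 7/18y^5 + 1/7x^2z^2 + 3/14xyz^2 + 1/2y^3z - 1/18xy^2 + 53/7xz^2 - 1/4y^3 - 29/18y^2 → 7/18y^5 + 1/7x^2z^2 + 3/14xyz^2 + 1/2y^3z + 1/12x^2y + 5/72xy^2 + 53/7xz^2 - 1/4y^3 + 53/12xy - 29/18y^2
  leading term y^5: subtract (4/5y^2)·k_3 from 7/18y^5 + 1/7x^2z^2 + 3/14xyz^2 + 1/2y^3z + 1/12x^2y + 5/72xy^2 + 53/7xz^2 - 1/4y^3 + 53/12xy - 29/18y^2 → 1/7x^2z^2 + 3/14xyz^2 + 1/2y^3z + 1/12x^2y + 1/8xy^2 + 53/7xz^2 - 1/6y^3 + 53/12xy + 4/3y^2
  leading term x^2z^2: no divisor's leading term divides it; move 1/7x^2z^2 to the remainder.
  leading term xyz^2: subtract (-1/336)·h_1 from 3/14xyz^2 + 1/2y^3z + 1/12x^2y + 1/8xy^2 + 53/7xz^2 - 1/6y^3 + 53/12xy + 4/3y^2 → 1/2y^3z + 1/12x^2y + 53/7xz^2 - 1/4y^3 + 53/12xy + 4/3y^2 - 3/28yz + 1/84x + 3/56y + 29/84
  leading term y^3z: subtract (36/35z)·k_3 from 1/2y^3z + 1/12x^2y + 53/7xz^2 - 1/4y^3 + 53/12xy + 4/3y^2 - 3/28yz + 1/84x + 3/56y + 29/84 → 1/12x^2y + 53/7xz^2 - 1/4y^3 + 53/12xy + 1/14xz + 4/3y^2 + 1/84x + 3/56y + 53/14z + 29/84
  leading term x^2y: no divisor's leading term divides it; move 1/12x^2y to the remainder.
  leading term xz^2: no divisor's leading term divides it; move 53/7xz^2 to the remainder.
  leading term y^3: subtract (-18/35)·k_3 from -1/4y^3 + 53/12xy + 1/14xz + 4/3y^2 + 1/84x + 3/56y + 53/14z + 29/84 → 53/12xy + 1/14xz + 4/3y^2 - 1/42x + 53/14z - 65/42
  leading term xy: no divisor's leading term divides it; move 53/12xy to the remainder.
  leading term xz: no divisor's leading term divides it; move 1/14xz to the remainder.
  leading term y^2: no divisor's leading term divides it; move 4/3y^2 to the remainder.
  leading term x: no divisor's leading term divides it; move -1/42x to the remainder.
  leading term z: no divisor's leading term divides it; move 53/14z to the remainder.
  leading term 1: no divisor's leading term divides it; move -65/42 to the remainder.
  remainder 1/7x^2z^2 + 1/12x^2y + 53/7xz^2 + 53/12xy + 1/14xz + 4/3y^2 - 1/42x + 53/14z - 65/42 ≠ 0; add k_4 = 1/7x^2z^2 + 1/12x^2y + 53/7xz^2 + 53/12xy + 1/14xz + 4/3y^2 - 1/42x + 53/14z - 65/42 to the basis.

The other S-polynomials (S(h_2,k_3), S(h_1,k_4), S(h_2,k_4), S(k_3,k_4)) all reduce to 0 modulo the current basis, so we have a Gröbner basis.
Inter-reduce: drop elements whose leading term is divisible by another's, tail-reduce, and make monic.
Reduced Gröbner basis: {x^2z^2 + 7/12x^2y + 53xz^2 + 371/12xy + 1/2xz + 28/3y^2 - 1/6x + 53/2z - 65/6, xyz^2 + 7/12xy^2 + 1/2yz - 1/6y + 4/3, y^3 - 1/7x - 3/14y - 53/7}.

The two bases agree; hence the ideals are identical.

Yes, the ideals are equal.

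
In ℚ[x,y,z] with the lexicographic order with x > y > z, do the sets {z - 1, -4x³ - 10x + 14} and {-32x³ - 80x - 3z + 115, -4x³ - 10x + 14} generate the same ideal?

Since reduced Gröbner bases are canonical representatives of ideals under a given ordering, it suffices to compute and compare them.
Buchberger on the first generating set:
f_1 = z - 1, LT = z.
f_2 = -4x³ - 10x + 14, LT = x³.

S(f_1,f_2): leading monomials are coprime, so the S-polynomial reduces to 0 (Buchberger's first criterion).
Every S-polynomial of the final basis reduces to 0, so we have a Gröbner basis.
Inter-reduce: drop elements whose leading term is divisible by another's, tail-reduce, and make monic.
Reduced Gröbner basis: {x³ + 5/2x - 7/2, z - 1}.

Buchberger on the second generating set:
h_1 = -32x³ - 80x - 3z + 115, LT = x³.
h_2 = -4x³ - 10x + 14, LT = x³.

S(h_1,h_2): lcm = x³. S = 3/32z - 3/32.
  leading term z: no divisor's leading term divides it; move 3/32z to the remainder.
  leading term 1: no divisor's leading term divides it; move -3/32 to the remainder.
  remainder 3/32z - 3/32 ≠ 0; add k_3 = 3/32z - 3/32 to the basis.

S(h_1,k_3): leading monomials are coprime, so the S-polynomial reduces to 0 (Buchberger's first criterion).
S(h_2,k_3): leading monomials are coprime, so the S-polynomial reduces to 0 (Buchberger's first criterion).
Every S-polynomial of the final basis reduces to 0, so we have a Gröbner basis.
Inter-reduce: drop elements whose leading term is divisible by another's, tail-reduce, and make monic.
Reduced Gröbner basis: {x³ + 5/2x - 7/2, z - 1}.

Same reduced basis, so the two generating sets span the same ideal.

Yes, the ideals are equal.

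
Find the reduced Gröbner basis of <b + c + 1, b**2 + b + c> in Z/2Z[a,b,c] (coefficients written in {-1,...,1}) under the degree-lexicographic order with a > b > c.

G = {c**2, b + c + 1}

f_1 = b + c + 1, LT = b.
f_2 = b**2 + b + c, LT = b**2.

S(f_1,f_2): lcm = b**2. S = b*c + c.
  leading term b*c: subtract (c)·f_1 from b*c + c → c**2
  leading term c**2: no divisor's leading term divides it; move c**2 to the remainder.
  remainder c**2 ≠ 0; add g_3 = c**2 to the basis.

S(f_1,g_3): leading monomials are coprime, so the S-polynomial reduces to 0 (Buchberger's first criterion).
S(f_2,g_3): leading monomials are coprime, so the S-polynomial reduces to 0 (Buchberger's first criterion).
Every S-polynomial of the final basis reduces to 0, so we have a Gröbner basis.
Inter-reduce: drop elements whose leading term is divisible by another's, tail-reduce, and make monic.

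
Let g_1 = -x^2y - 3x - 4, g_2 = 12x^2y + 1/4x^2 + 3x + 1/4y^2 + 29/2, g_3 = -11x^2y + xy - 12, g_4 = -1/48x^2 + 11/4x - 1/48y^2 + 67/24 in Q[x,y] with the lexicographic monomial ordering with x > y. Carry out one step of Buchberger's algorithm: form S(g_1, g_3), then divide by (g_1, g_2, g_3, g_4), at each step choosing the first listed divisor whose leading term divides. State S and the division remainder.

lcm(LM(g_1), LM(g_3)) = x^2y.
S = (lcm/LT(g_1))·g_1 − (lcm/LT(g_3))·g_3 = 1/11xy + 3x + 32/11.
Reduce S modulo (g_1, g_2, g_3, g_4) in that order:
  leading term xy: no divisor's leading term divides it; move 1/11xy to the remainder.
  leading term x: no divisor's leading term divides it; move 3x to the remainder.
  leading term 1: no divisor's leading term divides it; move 32/11 to the remainder.
The remainder 1/11xy + 3x + 32/11 is nonzero, so it would be added as the next basis element.

S(g_1, g_3) = 1/11xy + 3x + 32/11; remainder on division = 1/11xy + 3x + 32/11.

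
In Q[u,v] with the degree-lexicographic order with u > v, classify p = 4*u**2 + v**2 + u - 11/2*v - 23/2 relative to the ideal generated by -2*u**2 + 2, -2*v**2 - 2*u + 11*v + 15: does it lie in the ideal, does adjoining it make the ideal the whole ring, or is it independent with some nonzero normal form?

First compute the reduced Gröbner basis of I by Buchberger's algorithm.
f_1 = -2*u**2 + 2, LT = u**2.
f_2 = -2*v**2 - 2*u + 11*v + 15, LT = v**2.

S(f_1,f_2): leading monomials are coprime, so the S-polynomial reduces to 0 (Buchberger's first criterion).
Every S-polynomial of the final basis reduces to 0, so we have a Gröbner basis.
Inter-reduce: drop elements whose leading term is divisible by another's, tail-reduce, and make monic.
Reduced Gröbner basis: {u**2 - 1, v**2 + u - 11/2*v - 15/2}.
Label its elements g_1 = u**2 - 1, g_2 = v**2 + u - 11/2*v - 15/2.

Reduce p = 4*u**2 + v**2 + u - 11/2*v - 23/2 modulo G:
  leading term u**2: subtract (4)·g_1 from 4*u**2 + v**2 + u - 11/2*v - 23/2 → v**2 + u - 11/2*v - 15/2
  leading term v**2: subtract (1)·g_2 from v**2 + u - 11/2*v - 15/2 → 0
  normal form = 0.
Since the normal form is 0, p ∈ I.

The remainder on division by a Gröbner basis is unique — it is the normal form.

4*u**2 + v**2 + u - 11/2*v - 23/2 lies in I (it reduces to 0).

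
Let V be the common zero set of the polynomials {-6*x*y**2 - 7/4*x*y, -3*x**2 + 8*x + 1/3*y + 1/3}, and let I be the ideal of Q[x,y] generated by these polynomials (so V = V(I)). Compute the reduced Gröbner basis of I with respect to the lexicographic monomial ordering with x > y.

G = {x**2 - 8/3*x - 1/9*y - 1/9, x*y**2 + 7/24*x*y, y**3 + 31/24*y**2 + 7/24*y}

This is the nonlinear analogue of row-reducing a linear system.

f_1 = -6*x*y**2 - 7/4*x*y, LT = x*y**2.
f_2 = -3*x**2 + 8*x + 1/3*y + 1/3, LT = x**2.

S(f_1,f_2): lcm = x**2*y**2. S = 7/24*x**2*y + 8/3*x*y**2 + 1/9*y**3 + 1/9*y**2.
  leading term x**2*y: subtract (-7/72*y)·f_2 from 7/24*x**2*y + 8/3*x*y**2 + 1/9*y**3 + 1/9*y**2 → 8/3*x*y**2 + 7/9*x*y + 1/9*y**3 + 31/216*y**2 + 7/216*y
  leading term x*y**2: subtract (-4/9)·f_1 from 8/3*x*y**2 + 7/9*x*y + 1/9*y**3 + 31/216*y**2 + 7/216*y → 1/9*y**3 + 31/216*y**2 + 7/216*y
  leading term y**3: no divisor's leading term divides it; move 1/9*y**3 to the remainder.
  leading term y**2: no divisor's leading term divides it; move 31/216*y**2 to the remainder.
  leading term y: no divisor's leading term divides it; move 7/216*y to the remainder.
  remainder 1/9*y**3 + 31/216*y**2 + 7/216*y ≠ 0; add g_3 = 1/9*y**3 + 31/216*y**2 + 7/216*y to the basis.

The other S-polynomials (S(f_1,g_3), S(f_2,g_3)) all reduce to 0 modulo the current basis, so we have a Gröbner basis.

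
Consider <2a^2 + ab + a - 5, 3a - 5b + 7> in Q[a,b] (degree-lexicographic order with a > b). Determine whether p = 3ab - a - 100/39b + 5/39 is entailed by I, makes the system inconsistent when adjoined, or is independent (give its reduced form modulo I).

First compute the reduced Gröbner basis of I by Buchberger's algorithm.
f_1 = 2a^2 + ab + a - 5, LT = a^2.
f_2 = 3a - 5b + 7, LT = a.

S(f_1,f_2): lcm = a^2. S = 13/6ab - 11/6a - 5/2.
  reduce S modulo (f_1, f_2):
  remainder 65/18b^2 - 73/9b + 16/9 ≠ 0; add h_3 = 65/18b^2 - 73/9b + 16/9 to the basis.

The other S-polynomials (S(f_1,h_3), S(f_2,h_3)) all reduce to 0 modulo the current basis, so we have a Gröbner basis.
Inter-reduce: drop elements whose leading term is divisible by another's, tail-reduce, and make monic.
Reduced Gröbner basis: {b^2 - 146/65b + 32/65, a - 5/3b + 7/3}.
Label its elements g_1 = b^2 - 146/65b + 32/65, g_2 = a - 5/3b + 7/3.

Reduce p = 3ab - a - 100/39b + 5/39 modulo G:
  leading term ab: subtract (3b)·g_2 from 3ab - a - 100/39b + 5/39 → 5b^2 - a - 373/39b + 5/39
  leading term b^2: subtract (5)·g_1 from 5b^2 - a - 373/39b + 5/39 → -a + 5/3b - 7/3
  leading term a: subtract (-1)·g_2 from -a + 5/3b - 7/3 → 0
  normal form = 0.
Since the normal form is 0, p ∈ I.

3ab - a - 100/39b + 5/39 lies in I (it reduces to 0).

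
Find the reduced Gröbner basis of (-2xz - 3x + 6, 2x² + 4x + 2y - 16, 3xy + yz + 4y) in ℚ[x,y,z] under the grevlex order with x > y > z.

This is the nonlinear analogue of row-reducing a linear system.

f_1 = -2xz - 3x + 6, LT = xz.
f_2 = 2x² + 4x + 2y - 16, LT = x².
f_3 = 3xy + yz + 4y, LT = xy.

S(f_1,f_2): lcm = x²z. S = 3/2x² - 2xz - yz - 3x + 8z.
  leading term x²: subtract (¾)·f_2 from 3/2x² - 2xz - yz - 3x + 8z → -2xz - yz - 6x - 3/2y + 8z + 12
  leading term xz: subtract (1)·f_1 from -2xz - yz - 6x - 3/2y + 8z + 12 → -yz - 3x - 3/2y + 8z + 6
  leading term yz: no divisor's leading term divides it; move -yz to the remainder.
  leading term x: no divisor's leading term divides it; move -3x to the remainder.
  leading term y: no divisor's leading term divides it; move -3/2y to the remainder.
  leading term z: no divisor's leading term divides it; move 8z to the remainder.
  leading term 1: no divisor's leading term divides it; move 6 to the remainder.
  remainder -yz - 3x - 3/2y + 8z + 6 ≠ 0; add g_4 = -yz - 3x - 3/2y + 8z + 6 to the basis.

S(f_1,f_3): lcm = xyz. S = -⅓yz² + 3/2xy - 4/3yz - 3y.
  leading term yz²: subtract (⅓z)·g_4 from -⅓yz² + 3/2xy - 4/3yz - 3y → 3/2xy + xz - ⅚yz - 8/3z² - 3y - 2z
  leading term xy: subtract (½)·f_3 from 3/2xy + xz - ⅚yz - 8/3z² - 3y - 2z → xz - 4/3yz - 8/3z² - 5y - 2z
  leading term xz: subtract (-½)·f_1 from xz - 4/3yz - 8/3z² - 5y - 2z → -4/3yz - 8/3z² - 3/2x - 5y - 2z + 3
  leading term yz: subtract (4/3)·g_4 from -4/3yz - 8/3z² - 3/2x - 5y - 2z + 3 → -8/3z² + 5/2x - 3y - 38/3z - 5
  leading term z²: no divisor's leading term divides it; move -8/3z² to the remainder.
  leading term x: no divisor's leading term divides it; move 5/2x to the remainder.
  leading term y: no divisor's leading term divides it; move -3y to the remainder.
  leading term z: no divisor's leading term divides it; move -38/3z to the remainder.
  leading term 1: no divisor's leading term divides it; move -5 to the remainder.
  remainder -8/3z² + 5/2x - 3y - 38/3z - 5 ≠ 0; add g_5 = -8/3z² + 5/2x - 3y - 38/3z - 5 to the basis.

S(f_2,f_3): lcm = x²y. S = -⅓xyz + ⅔xy + y² - 8y.
  leading term xyz: subtract (⅙y)·f_1 from -⅓xyz + ⅔xy + y² - 8y → 7/6xy + y² - 9y
  leading term xy: subtract (7/18)·f_3 from 7/6xy + y² - 9y → y² - 7/18yz - 95/9y
  leading term y²: no divisor's leading term divides it; move y² to the remainder.
  leading term yz: subtract (7/18)·g_4 from -7/18yz - 95/9y → 7/6x - 359/36y - 28/9z - 7/3
  leading term x: no divisor's leading term divides it; move 7/6x to the remainder.
  leading term y: no divisor's leading term divides it; move -359/36y to the remainder.
  leading term z: no divisor's leading term divides it; move -28/9z to the remainder.
  leading term 1: no divisor's leading term divides it; move -7/3 to the remainder.
  remainder y² + 7/6x - 359/36y - 28/9z - 7/3 ≠ 0; add g_6 = y² + 7/6x - 359/36y - 28/9z - 7/3 to the basis.

The other S-polynomials (S(f_1,g_4), S(f_2,g_4), S(f_3,g_4), S(f_1,g_5), S(f_2,g_5), S(f_3,g_5), S(g_4,g_5), S(f_1,g_6), S(f_2,g_6), S(f_3,g_6), S(g_4,g_6), S(g_5,g_6)) all reduce to 0 modulo the current basis, so we have a Gröbner basis.

G = {x² + 2x + y - 8, xy - x + ⅚y + 8/3z + 2, y² + 7/6x - 359/36y - 28/9z - 7/3, xz + 3/2x - 3, yz + 3x + 3/2y - 8z - 6, z² - 15/16x + 9/8y + 19/4z + 15/8}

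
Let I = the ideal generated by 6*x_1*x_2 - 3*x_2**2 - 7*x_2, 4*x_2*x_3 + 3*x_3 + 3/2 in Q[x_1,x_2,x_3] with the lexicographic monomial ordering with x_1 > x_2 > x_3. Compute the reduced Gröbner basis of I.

f_1 = 6*x_1*x_2 - 3*x_2**2 - 7*x_2, LT = x_1*x_2.
f_2 = 4*x_2*x_3 + 3*x_3 + 3/2, LT = x_2*x_3.

S(f_1,f_2): lcm = x_1*x_2*x_3. S = -3/4*x_1*x_3 - 3/8*x_1 - 1/2*x_2**2*x_3 - 7/6*x_2*x_3.
  leading term x_1*x_3: no divisor's leading term divides it; move -3/4*x_1*x_3 to the remainder.
  leading term x_1: no divisor's leading term divides it; move -3/8*x_1 to the remainder.
  leading term x_2**2*x_3: subtract (-1/8*x_2)·f_2 from -1/2*x_2**2*x_3 - 7/6*x_2*x_3 → -19/24*x_2*x_3 + 3/16*x_2
  leading term x_2*x_3: subtract (-19/96)·f_2 from -19/24*x_2*x_3 + 3/16*x_2 → 3/16*x_2 + 19/32*x_3 + 19/64
  leading term x_2: no divisor's leading term divides it; move 3/16*x_2 to the remainder.
  leading term x_3: no divisor's leading term divides it; move 19/32*x_3 to the remainder.
  leading term 1: no divisor's leading term divides it; move 19/64 to the remainder.
  remainder -3/4*x_1*x_3 - 3/8*x_1 + 3/16*x_2 + 19/32*x_3 + 19/64 ≠ 0; add g_3 = -3/4*x_1*x_3 - 3/8*x_1 + 3/16*x_2 + 19/32*x_3 + 19/64 to the basis.

S(f_1,g_3): lcm = x_1*x_2*x_3. S = -1/2*x_1*x_2 - 1/2*x_2**2*x_3 + 1/4*x_2**2 - 3/8*x_2*x_3 + 19/48*x_2.
  leading term x_1*x_2: subtract (-1/12)·f_1 from -1/2*x_1*x_2 - 1/2*x_2**2*x_3 + 1/4*x_2**2 - 3/8*x_2*x_3 + 19/48*x_2 → -1/2*x_2**2*x_3 - 3/8*x_2*x_3 - 3/16*x_2
  leading term x_2**2*x_3: subtract (-1/8*x_2)·f_2 from -1/2*x_2**2*x_3 - 3/8*x_2*x_3 - 3/16*x_2 → 0
  remainder 0.

S(f_2,g_3): lcm = x_1*x_2*x_3. S = -1/2*x_1*x_2 + 3/4*x_1*x_3 + 3/8*x_1 + 1/4*x_2**2 + 19/24*x_2*x_3 + 19/48*x_2.
  leading term x_1*x_2: subtract (-1/12)·f_1 from -1/2*x_1*x_2 + 3/4*x_1*x_3 + 3/8*x_1 + 1/4*x_2**2 + 19/24*x_2*x_3 + 19/48*x_2 → 3/4*x_1*x_3 + 3/8*x_1 + 19/24*x_2*x_3 - 3/16*x_2
  leading term x_1*x_3: subtract (-1)·g_3 from 3/4*x_1*x_3 + 3/8*x_1 + 19/24*x_2*x_3 - 3/16*x_2 → 19/24*x_2*x_3 + 19/32*x_3 + 19/64
  leading term x_2*x_3: subtract (19/96)·f_2 from 19/24*x_2*x_3 + 19/32*x_3 + 19/64 → 0
  remainder 0.

Every S-polynomial of the final basis reduces to 0, so we have a Gröbner basis.

G = {x_1*x_2 - 1/2*x_2**2 - 7/6*x_2, x_1*x_3 + 1/2*x_1 - 1/4*x_2 - 19/24*x_3 - 19/48, x_2*x_3 + 3/4*x_3 + 3/8}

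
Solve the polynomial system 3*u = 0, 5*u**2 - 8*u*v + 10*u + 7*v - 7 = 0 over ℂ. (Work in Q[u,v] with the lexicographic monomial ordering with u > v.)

{(0, 1)}

Compute a lex Gröbner basis by Buchberger's algorithm.
f_1 = 3*u, LT = u.
f_2 = 5*u**2 - 8*u*v + 10*u + 7*v - 7, LT = u**2.

S(f_1,f_2): lcm = u**2. S = 8/5*u*v - 2*u - 7/5*v + 7/5.
  leading term u*v: subtract (8/15*v)·f_1 from 8/5*u*v - 2*u - 7/5*v + 7/5 → -2*u - 7/5*v + 7/5
  leading term u: subtract (-2/3)·f_1 from -2*u - 7/5*v + 7/5 → -7/5*v + 7/5
  leading term v: no divisor's leading term divides it; move -7/5*v to the remainder.
  leading term 1: no divisor's leading term divides it; move 7/5 to the remainder.
  remainder -7/5*v + 7/5 ≠ 0; add h_3 = -7/5*v + 7/5 to the basis.

The other S-polynomials (S(f_1,h_3), S(f_2,h_3)) all reduce to 0 modulo the current basis, so we have a Gröbner basis.
Inter-reduce: drop elements whose leading term is divisible by another's, tail-reduce, and make monic.
Reduced Gröbner basis: {u, v - 1}.

Elimination: the polynomial v - 1 lies in the elimination ideal for v, so v ∈ {1}. For each such v, the remaining basis elements (now univariate) give the rest of the solution.
  v = 1: the earlier basis element becomes u = 0, giving u = 0 — point (0, 1).
Each listed point satisfies every original equation (direct substitution).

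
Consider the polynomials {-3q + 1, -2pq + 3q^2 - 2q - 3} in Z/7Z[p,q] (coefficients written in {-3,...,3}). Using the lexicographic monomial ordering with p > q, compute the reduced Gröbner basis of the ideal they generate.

f_1 = -3q + 1, LT = q.
f_2 = -2pq + 3q^2 - 2q - 3, LT = pq.

S(f_1,f_2): lcm = pq. S = 2p - 2q^2 - q + 2.
  leading term p: no divisor's leading term divides it; move 2p to the remainder.
  leading term q^2: subtract (3q)·f_1 from -2q^2 - q + 2 → 3q + 2
  leading term q: subtract (-1)·f_1 from 3q + 2 → 3
  leading term 1: no divisor's leading term divides it; move 3 to the remainder.
  remainder 2p + 3 ≠ 0; add g_3 = 2p + 3 to the basis.

S(f_1,g_3): leading monomials are coprime, so the S-polynomial reduces to 0 (Buchberger's first criterion).
S(f_2,g_3): lcm = pq. S = 2q^2 + 3q - 2.
  leading term q^2: subtract (-3q)·f_1 from 2q^2 + 3q - 2 → -q - 2
  leading term q: subtract (-2)·f_1 from -q - 2 → 0
  remainder 0.

Every S-polynomial of the final basis reduces to 0, so we have a Gröbner basis.
Inter-reduce: drop elements whose leading term is divisible by another's, tail-reduce, and make monic.

G = {p - 2, q + 2}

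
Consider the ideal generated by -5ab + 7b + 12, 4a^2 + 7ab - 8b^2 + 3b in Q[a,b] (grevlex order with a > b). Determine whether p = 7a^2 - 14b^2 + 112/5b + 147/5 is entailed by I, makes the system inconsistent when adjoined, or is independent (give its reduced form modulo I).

7a^2 - 14b^2 + 112/5b + 147/5 lies in I (it reduces to 0).

First compute the reduced Gröbner basis of I by Buchberger's algorithm.
f_1 = -5ab + 7b + 12, LT = ab.
f_2 = 4a^2 + 7ab - 8b^2 + 3b, LT = a^2.

S(f_1,f_2): lcm = a^2b. S = -7/4ab^2 + 2b^3 - 7/5ab - 3/4b^2 - 12/5a.
  leading term ab^2: subtract (7/20b)·f_1 from -7/4ab^2 + 2b^3 - 7/5ab - 3/4b^2 - 12/5a → 2b^3 - 7/5ab - 16/5b^2 - 12/5a - 21/5b
  leading term b^3: no divisor's leading term divides it; move 2b^3 to the remainder.
  leading term ab: subtract (7/25)·f_1 from -7/5ab - 16/5b^2 - 12/5a - 21/5b → -16/5b^2 - 12/5a - 154/25b - 84/25
  leading term b^2: no divisor's leading term divides it; move -16/5b^2 to the remainder.
  leading term a: no divisor's leading term divides it; move -12/5a to the remainder.
  leading term b: no divisor's leading term divides it; move -154/25b to the remainder.
  leading term 1: no divisor's leading term divides it; move -84/25 to the remainder.
  remainder 2b^3 - 16/5b^2 - 12/5a - 154/25b - 84/25 ≠ 0; add h_3 = 2b^3 - 16/5b^2 - 12/5a - 154/25b - 84/25 to the basis.

S(f_1,h_3): lcm = ab^3. S = 8/5ab^2 - 7/5b^3 + 6/5a^2 + 77/25ab - 12/5b^2 + 42/25a.
  leading term ab^2: subtract (-8/25b)·f_1 from 8/5ab^2 - 7/5b^3 + 6/5a^2 + 77/25ab - 12/5b^2 + 42/25a → -7/5b^3 + 6/5a^2 + 77/25ab - 4/25b^2 + 42/25a + 96/25b
  leading term b^3: subtract (-7/10)·h_3 from -7/5b^3 + 6/5a^2 + 77/25ab - 4/25b^2 + 42/25a + 96/25b → 6/5a^2 + 77/25ab - 12/5b^2 - 59/125b - 294/125
  leading term a^2: subtract (3/10)·f_2 from 6/5a^2 + 77/25ab - 12/5b^2 - 59/125b - 294/125 → 49/50ab - 343/250b - 294/125
  leading term ab: subtract (-49/250)·f_1 from 49/50ab - 343/250b - 294/125 → 0
  remainder 0.

S(f_2,h_3): leading monomials are coprime, so the S-polynomial reduces to 0 (Buchberger's first criterion).
Every S-polynomial of the final basis reduces to 0, so we have a Gröbner basis.
Inter-reduce: drop elements whose leading term is divisible by another's, tail-reduce, and make monic.
Reduced Gröbner basis: {b^3 - 8/5b^2 - 6/5a - 77/25b - 42/25, a^2 - 2b^2 + 16/5b + 21/5, ab - 7/5b - 12/5}.
Label its elements g_1 = b^3 - 8/5b^2 - 6/5a - 77/25b - 42/25, g_2 = a^2 - 2b^2 + 16/5b + 21/5, g_3 = ab - 7/5b - 12/5.

Reduce p = 7a^2 - 14b^2 + 112/5b + 147/5 modulo G:
  leading term a^2: subtract (7)·g_2 from 7a^2 - 14b^2 + 112/5b + 147/5 → 0
  normal form = 0.
Since the normal form is 0, p ∈ I.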